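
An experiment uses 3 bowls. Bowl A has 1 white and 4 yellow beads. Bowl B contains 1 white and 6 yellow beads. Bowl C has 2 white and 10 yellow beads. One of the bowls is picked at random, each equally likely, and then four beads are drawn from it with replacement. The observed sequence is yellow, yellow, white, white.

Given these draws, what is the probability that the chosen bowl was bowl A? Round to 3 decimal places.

The likelihood of the observed sequence under each hypothesis: P(data | bowl A) = (4/5)(4/5)(1/5)(1/5) = 0.0256; P(data | bowl B) = (6/7)(6/7)(1/7)(1/7) = 0.014994; P(data | bowl C) = (10/12)(10/12)(2/12)(2/12) = 0.01929.
The prior-weighted likelihoods are 1/3 · 0.0256 = 0.0085333, 1/3 · 0.014994 = 0.0049979, 1/3 · 0.01929 = 0.00643; these sum to 0.019961.
Therefore the posterior P(bowl A | data) = (0.0085333) / (0.019961) = 0.42749.

0.427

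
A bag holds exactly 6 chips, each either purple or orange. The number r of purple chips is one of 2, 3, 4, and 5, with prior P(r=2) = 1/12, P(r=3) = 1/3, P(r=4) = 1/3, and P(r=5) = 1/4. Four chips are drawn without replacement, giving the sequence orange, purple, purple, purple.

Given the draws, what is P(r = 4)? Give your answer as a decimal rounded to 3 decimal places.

0.432

Compute the likelihood of the observed sequence for each case: P(data | r = 2) = (4/6)(2/5)(1/4)(0/3) = 0; P(data | r = 3) = (3/6)(3/5)(2/4)(1/3) = 1/20; P(data | r = 4) = (2/6)(4/5)(3/4)(2/3) = 2/15; P(data | r = 5) = (1/6)(5/5)(4/4)(3/3) = 1/6.
Multiplying each by its prior: 1/12 · 0 = 0, 1/3 · 1/20 = 1/60, 1/3 · 2/15 = 2/45, 1/4 · 1/6 = 1/24; with total 37/360.
Hence P(r = 4 | data) = (2/45) / (37/360) = 16/37.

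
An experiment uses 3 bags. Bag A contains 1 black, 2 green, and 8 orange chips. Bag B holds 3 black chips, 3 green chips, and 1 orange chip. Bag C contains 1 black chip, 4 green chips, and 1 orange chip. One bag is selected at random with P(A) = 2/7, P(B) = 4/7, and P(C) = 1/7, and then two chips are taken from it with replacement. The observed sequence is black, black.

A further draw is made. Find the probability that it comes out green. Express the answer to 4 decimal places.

Under each hypothesis, the probability of the observed sequence is: P(data | bag A) = (1/11)(1/11) = 0.0082645; P(data | bag B) = (3/7)(3/7) = 0.18367; P(data | bag C) = (1/6)(1/6) = 0.027778.
Weighting by the prior gives 2/7 · 0.0082645 = 0.0023613, 4/7 · 0.18367 = 0.10496, 1/7 · 0.027778 = 0.0039683; with total 0.11129.
Dividing through by the total gives posterior P(bag A | data) = 0.021218, P(bag B | data) = 0.94312, P(bag C | data) = 0.035658.
The predictive probability is P(green next | data) = (2/11)(0.021218) + (3/7)(0.94312) + (2/3)(0.035658) = 0.43183.

0.4318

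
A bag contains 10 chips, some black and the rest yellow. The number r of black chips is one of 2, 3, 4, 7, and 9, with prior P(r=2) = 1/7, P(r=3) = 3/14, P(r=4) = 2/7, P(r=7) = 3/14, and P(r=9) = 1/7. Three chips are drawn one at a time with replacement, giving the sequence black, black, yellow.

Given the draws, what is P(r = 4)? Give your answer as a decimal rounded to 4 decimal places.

The likelihood of the observed sequence under each hypothesis: P(data | r = 2) = (2/10)(2/10)(8/10) = 0.032; P(data | r = 3) = (3/10)(3/10)(7/10) = 0.063; P(data | r = 4) = (4/10)(4/10)(6/10) = 0.096; P(data | r = 7) = (7/10)(7/10)(3/10) = 0.147; P(data | r = 9) = (9/10)(9/10)(1/10) = 0.081.
The prior-weighted likelihoods are 1/7 · 0.032 = 0.0045714, 3/14 · 0.063 = 0.0135, 2/7 · 0.096 = 0.027429, 3/14 · 0.147 = 0.0315, 1/7 · 0.081 = 0.011571; summing to 0.088571.
Hence P(r = 4 | data) = (0.027429) / (0.088571) = 0.30968.

0.3097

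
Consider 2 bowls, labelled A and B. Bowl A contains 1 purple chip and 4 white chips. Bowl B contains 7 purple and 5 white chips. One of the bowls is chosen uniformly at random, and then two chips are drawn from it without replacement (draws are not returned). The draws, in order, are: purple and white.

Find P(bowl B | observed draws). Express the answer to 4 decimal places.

The likelihood of the observed sequence under each hypothesis: P(data | bowl A) = (1/5)(4/4) = 0.2; P(data | bowl B) = (7/12)(5/11) = 0.26515.
Multiplying each by its prior: 1/2 · 0.2 = 0.1, 1/2 · 0.26515 = 0.13258; summing to 0.23258.
So P(bowl B | data) = (0.13258) / (0.23258) = 0.57003.

0.5700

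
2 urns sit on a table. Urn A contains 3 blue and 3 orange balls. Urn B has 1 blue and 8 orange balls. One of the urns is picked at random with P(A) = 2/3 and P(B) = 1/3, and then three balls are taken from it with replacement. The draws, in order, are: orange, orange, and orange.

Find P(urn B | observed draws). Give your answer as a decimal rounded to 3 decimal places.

0.737

Compute the likelihood of the observed sequence for each case: P(data | urn A) = (3/6)(3/6)(3/6) = 0.125; P(data | urn B) = (8/9)(8/9)(8/9) = 0.70233.
Weighting by the prior gives 2/3 · 0.125 = 0.083333, 1/3 · 0.70233 = 0.23411; summing to 0.31744.
Hence P(urn B | data) = (0.23411) / (0.31744) = 0.73749.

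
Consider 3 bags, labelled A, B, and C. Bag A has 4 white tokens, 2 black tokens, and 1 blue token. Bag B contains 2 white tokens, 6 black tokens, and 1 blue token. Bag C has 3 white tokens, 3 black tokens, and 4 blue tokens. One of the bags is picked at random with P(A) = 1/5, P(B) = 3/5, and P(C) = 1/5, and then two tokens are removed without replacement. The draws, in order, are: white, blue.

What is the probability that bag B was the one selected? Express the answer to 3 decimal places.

0.267

Under each hypothesis, the probability of the observed sequence is: P(data | bag A) = (4/7)(1/6) = 0.095238; P(data | bag B) = (2/9)(1/8) = 0.027778; P(data | bag C) = (3/10)(4/9) = 0.13333.
The prior-weighted likelihoods are 1/5 · 0.095238 = 0.019048, 3/5 · 0.027778 = 0.016667, 1/5 · 0.13333 = 0.026667; summing to 0.062381.
By Bayes' rule, P(bag B | data) = (0.016667) / (0.062381) = 0.26718.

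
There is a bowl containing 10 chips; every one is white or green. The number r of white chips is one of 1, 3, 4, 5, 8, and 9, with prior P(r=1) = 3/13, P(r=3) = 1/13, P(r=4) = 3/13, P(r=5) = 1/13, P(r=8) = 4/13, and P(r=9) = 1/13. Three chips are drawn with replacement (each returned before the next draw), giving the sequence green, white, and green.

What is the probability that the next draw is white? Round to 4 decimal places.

For each hypothesis, P(data | H) works out to: P(data | r = 1) = (9/10)(1/10)(9/10) = 0.081; P(data | r = 3) = (7/10)(3/10)(7/10) = 0.147; P(data | r = 4) = (6/10)(4/10)(6/10) = 0.144; P(data | r = 5) = (5/10)(5/10)(5/10) = 0.125; P(data | r = 8) = (2/10)(8/10)(2/10) = 0.032; P(data | r = 9) = (1/10)(9/10)(1/10) = 0.009.
The prior-weighted likelihoods are 3/13 · 0.081 = 0.018692, 1/13 · 0.147 = 0.011308, 3/13 · 0.144 = 0.033231, 1/13 · 0.125 = 0.0096154, 4/13 · 0.032 = 0.0098462, 1/13 · 0.009 = 0.00069231; with total 0.083385.
Dividing through by the total gives posterior P(r = 1 | data) = 0.22417, P(r = 3 | data) = 0.13561, P(r = 4 | data) = 0.39852, P(r = 5 | data) = 0.11531, P(r = 8 | data) = 0.11808, P(r = 9 | data) = 0.0083026.
The predictive probability is P(white next | data) = (1/10)(0.22417) + (3/10)(0.13561) + (2/5)(0.39852) + (1/2)(0.11531) + (4/5)(0.11808) + (9/10)(0.0083026) = 0.3821.

0.3821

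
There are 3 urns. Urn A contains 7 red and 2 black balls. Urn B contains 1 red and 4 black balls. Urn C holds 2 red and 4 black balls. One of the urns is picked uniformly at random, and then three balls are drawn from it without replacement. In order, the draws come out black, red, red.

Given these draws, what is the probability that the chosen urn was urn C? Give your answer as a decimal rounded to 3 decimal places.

0.286

Compute the likelihood of the observed sequence for each case: P(data | urn A) = (2/9)(7/8)(6/7) = 1/6; P(data | urn B) = (4/5)(1/4)(0/3) = 0; P(data | urn C) = (4/6)(2/5)(1/4) = 1/15.
Multiplying each by its prior: 1/3 · 1/6 = 1/18, 1/3 · 0 = 0, 1/3 · 1/15 = 1/45; with total 7/90.
By Bayes' rule, P(urn C | data) = (1/45) / (7/90) = 2/7.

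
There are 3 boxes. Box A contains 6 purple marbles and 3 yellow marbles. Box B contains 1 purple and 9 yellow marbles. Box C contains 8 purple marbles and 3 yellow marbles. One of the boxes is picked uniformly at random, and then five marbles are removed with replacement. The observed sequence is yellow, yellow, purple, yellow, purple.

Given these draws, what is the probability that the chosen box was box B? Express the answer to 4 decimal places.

0.2114

The likelihood of the observed sequence under each hypothesis: P(data | box A) = (3/9)(3/9)(6/9)(3/9)(6/9) = 0.016461; P(data | box B) = (9/10)(9/10)(1/10)(9/10)(1/10) = 0.00729; P(data | box C) = (3/11)(3/11)(8/11)(3/11)(8/11) = 0.01073.
Weighting by the prior gives 1/3 · 0.016461 = 0.005487, 1/3 · 0.00729 = 0.00243, 1/3 · 0.01073 = 0.0035765; these sum to 0.011493.
Therefore the posterior P(box B | data) = (0.00243) / (0.011493) = 0.21142.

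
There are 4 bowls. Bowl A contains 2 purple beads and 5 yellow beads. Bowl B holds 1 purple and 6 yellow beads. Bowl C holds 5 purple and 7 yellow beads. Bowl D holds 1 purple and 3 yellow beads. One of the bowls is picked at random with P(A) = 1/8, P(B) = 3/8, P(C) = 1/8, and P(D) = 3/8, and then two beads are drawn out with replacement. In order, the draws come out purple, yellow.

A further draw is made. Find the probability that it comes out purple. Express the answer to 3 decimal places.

The likelihood of the observed sequence under each hypothesis: P(data | bowl A) = (2/7)(5/7) = 0.20408; P(data | bowl B) = (1/7)(6/7) = 0.12245; P(data | bowl C) = (5/12)(7/12) = 0.24306; P(data | bowl D) = (1/4)(3/4) = 0.1875.
Weighting by the prior gives 1/8 · 0.20408 = 0.02551, 3/8 · 0.12245 = 0.045918, 1/8 · 0.24306 = 0.030382, 3/8 · 0.1875 = 0.070312; summing to 0.17212.
Dividing through by the total gives posterior P(bowl A | data) = 0.14821, P(bowl B | data) = 0.26678, P(bowl C | data) = 0.17651, P(bowl D | data) = 0.4085.
Averaging over the posterior, P(purple next | data) = (2/7)(0.14821) + (1/7)(0.26678) + (5/12)(0.17651) + (1/4)(0.4085) = 0.25613.

0.256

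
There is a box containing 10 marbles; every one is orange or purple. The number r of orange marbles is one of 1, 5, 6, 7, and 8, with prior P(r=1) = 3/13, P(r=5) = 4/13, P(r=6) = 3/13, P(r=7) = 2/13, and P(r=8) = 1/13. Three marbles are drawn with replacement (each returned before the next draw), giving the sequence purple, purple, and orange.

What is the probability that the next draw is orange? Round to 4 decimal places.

For each hypothesis, P(data | H) works out to: P(data | r = 1) = (9/10)(9/10)(1/10) = 0.081; P(data | r = 5) = (5/10)(5/10)(5/10) = 0.125; P(data | r = 6) = (4/10)(4/10)(6/10) = 0.096; P(data | r = 7) = (3/10)(3/10)(7/10) = 0.063; P(data | r = 8) = (2/10)(2/10)(8/10) = 0.032.
Multiplying each by its prior: 3/13 · 0.081 = 0.018692, 4/13 · 0.125 = 0.038462, 3/13 · 0.096 = 0.022154, 2/13 · 0.063 = 0.0096923, 1/13 · 0.032 = 0.0024615; with total 0.091462.
The posterior is then P(r = 1 | data) = 0.20437, P(r = 5 | data) = 0.42052, P(r = 6 | data) = 0.24222, P(r = 7 | data) = 0.10597, P(r = 8 | data) = 0.026913.
So P(orange next | data) = Σ P(orange next | H) P(H | data) = (1/10)(0.20437) + (1/2)(0.42052) + (3/5)(0.24222) + (7/10)(0.10597) + (4/5)(0.026913) = 0.47174.

0.4717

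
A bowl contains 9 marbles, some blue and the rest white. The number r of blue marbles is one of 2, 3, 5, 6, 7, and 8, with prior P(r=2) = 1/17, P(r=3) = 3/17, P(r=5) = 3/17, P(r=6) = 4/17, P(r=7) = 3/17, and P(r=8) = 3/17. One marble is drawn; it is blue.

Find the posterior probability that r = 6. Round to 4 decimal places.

The likelihood of this draw under each hypothesis: P(data | r = 2) = (2/9) = 2/9; P(data | r = 3) = (3/9) = 1/3; P(data | r = 5) = (5/9) = 5/9; P(data | r = 6) = (6/9) = 2/3; P(data | r = 7) = (7/9) = 7/9; P(data | r = 8) = (8/9) = 8/9.
Multiplying each by its prior: 1/17 · 2/9 = 2/153, 3/17 · 1/3 = 1/17, 3/17 · 5/9 = 5/51, 4/17 · 2/3 = 8/51, 3/17 · 7/9 = 7/51, 3/17 · 8/9 = 8/51; with total 95/153.
Hence P(r = 6 | data) = (8/51) / (95/153) = 24/95.

0.2526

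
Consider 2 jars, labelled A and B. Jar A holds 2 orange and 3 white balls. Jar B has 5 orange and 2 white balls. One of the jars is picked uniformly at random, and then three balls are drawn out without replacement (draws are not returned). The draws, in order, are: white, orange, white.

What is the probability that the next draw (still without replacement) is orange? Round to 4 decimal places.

0.5962

For each hypothesis, P(data | H) works out to: P(data | jar A) = (3/5)(2/4)(2/3) = 1/5; P(data | jar B) = (2/7)(5/6)(1/5) = 1/21.
Multiplying each by its prior: 1/2 · 1/5 = 1/10, 1/2 · 1/21 = 1/42; with total 13/105.
Dividing through by the total gives posterior P(jar A | data) = 21/26, P(jar B | data) = 5/26.
The predictive probability is P(orange next | data) = (1/2)(21/26) + (1)(5/26) = 31/52.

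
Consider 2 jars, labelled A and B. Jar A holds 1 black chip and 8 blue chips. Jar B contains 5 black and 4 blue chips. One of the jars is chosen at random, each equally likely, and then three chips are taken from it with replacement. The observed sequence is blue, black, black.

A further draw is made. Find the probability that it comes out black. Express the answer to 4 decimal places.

Under each hypothesis, the probability of the observed sequence is: P(data | jar A) = (8/9)(1/9)(1/9) = 8/729; P(data | jar B) = (4/9)(5/9)(5/9) = 100/729.
The prior-weighted likelihoods are 1/2 · 8/729 = 4/729, 1/2 · 100/729 = 50/729; with total 2/27.
Normalising, the posterior is P(jar A | data) = 2/27, P(jar B | data) = 25/27.
The predictive probability is P(black next | data) = (1/9)(2/27) + (5/9)(25/27) = 127/243.

0.5226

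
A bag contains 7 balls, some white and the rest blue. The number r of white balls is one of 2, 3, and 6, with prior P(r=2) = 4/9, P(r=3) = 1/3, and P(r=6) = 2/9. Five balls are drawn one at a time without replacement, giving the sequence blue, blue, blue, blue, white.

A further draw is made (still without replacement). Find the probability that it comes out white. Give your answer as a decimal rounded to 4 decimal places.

For each hypothesis, P(data | H) works out to: P(data | r = 2) = (5/7)(4/6)(3/5)(2/4)(2/3) = 2/21; P(data | r = 3) = (4/7)(3/6)(2/5)(1/4)(3/3) = 1/35; P(data | r = 6) = (1/7)(0/6) = 0.
Multiplying each by its prior: 4/9 · 2/21 = 8/189, 1/3 · 1/35 = 1/105, 2/9 · 0 = 0; these sum to 7/135.
Normalising, the posterior is P(r = 2 | data) = 40/49, P(r = 3 | data) = 9/49, P(r = 6 | data) = 0.
So P(white next | data) = Σ P(white next | H) P(H | data) = (1/2)(40/49) + (1)(9/49) = 29/49.

0.5918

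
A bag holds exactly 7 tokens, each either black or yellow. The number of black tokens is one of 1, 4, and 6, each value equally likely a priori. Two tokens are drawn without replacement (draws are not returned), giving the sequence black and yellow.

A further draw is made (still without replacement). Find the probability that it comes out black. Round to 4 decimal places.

0.5500

Under each hypothesis, the probability of the observed sequence is: P(data | r = 1) = (1/7)(6/6) = 1/7; P(data | r = 4) = (4/7)(3/6) = 2/7; P(data | r = 6) = (6/7)(1/6) = 1/7.
Weighting by the prior gives 1/3 · 1/7 = 1/21, 1/3 · 2/7 = 2/21, 1/3 · 1/7 = 1/21; these sum to 4/21.
Dividing through by the total gives posterior P(r = 1 | data) = 1/4, P(r = 4 | data) = 1/2, P(r = 6 | data) = 1/4.
So P(black next | data) = Σ P(black next | H) P(H | data) = (0)(1/4) + (3/5)(1/2) + (1)(1/4) = 11/20.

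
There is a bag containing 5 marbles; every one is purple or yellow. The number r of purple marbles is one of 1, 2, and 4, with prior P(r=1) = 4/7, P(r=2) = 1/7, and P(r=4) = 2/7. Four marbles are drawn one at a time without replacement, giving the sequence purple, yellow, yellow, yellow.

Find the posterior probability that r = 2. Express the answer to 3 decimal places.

Compute the likelihood of the observed sequence for each case: P(data | r = 1) = (1/5)(4/4)(3/3)(2/2) = 1/5; P(data | r = 2) = (2/5)(3/4)(2/3)(1/2) = 1/10; P(data | r = 4) = (4/5)(1/4)(0/3) = 0.
Multiplying each by its prior: 4/7 · 1/5 = 4/35, 1/7 · 1/10 = 1/70, 2/7 · 0 = 0; summing to 9/70.
Hence P(r = 2 | data) = (1/70) / (9/70) = 1/9.

0.111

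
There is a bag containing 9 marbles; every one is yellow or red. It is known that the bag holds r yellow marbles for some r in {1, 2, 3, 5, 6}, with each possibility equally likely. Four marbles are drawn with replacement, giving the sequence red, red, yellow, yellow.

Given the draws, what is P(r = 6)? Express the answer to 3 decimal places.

Compute the likelihood of the observed sequence for each case: P(data | r = 1) = (8/9)(8/9)(1/9)(1/9) = 0.0097546; P(data | r = 2) = (7/9)(7/9)(2/9)(2/9) = 0.029873; P(data | r = 3) = (6/9)(6/9)(3/9)(3/9) = 0.049383; P(data | r = 5) = (4/9)(4/9)(5/9)(5/9) = 0.060966; P(data | r = 6) = (3/9)(3/9)(6/9)(6/9) = 0.049383.
Weighting by the prior gives 1/5 · 0.0097546 = 0.0019509, 1/5 · 0.029873 = 0.0059747, 1/5 · 0.049383 = 0.0098765, 1/5 · 0.060966 = 0.012193, 1/5 · 0.049383 = 0.0098765; summing to 0.039872.
Hence P(r = 6 | data) = (0.0098765) / (0.039872) = 0.24771.

0.248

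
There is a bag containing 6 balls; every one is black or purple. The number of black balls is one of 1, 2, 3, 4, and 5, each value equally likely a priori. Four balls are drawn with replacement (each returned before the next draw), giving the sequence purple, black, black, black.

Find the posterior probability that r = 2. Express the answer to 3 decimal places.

0.086

The likelihood of the observed sequence under each hypothesis: P(data | r = 1) = (5/6)(1/6)(1/6)(1/6) = 0.003858; P(data | r = 2) = (4/6)(2/6)(2/6)(2/6) = 0.024691; P(data | r = 3) = (3/6)(3/6)(3/6)(3/6) = 0.0625; P(data | r = 4) = (2/6)(4/6)(4/6)(4/6) = 0.098765; P(data | r = 5) = (1/6)(5/6)(5/6)(5/6) = 0.096451.
Weighting by the prior gives 1/5 · 0.003858 = 0.0007716, 1/5 · 0.024691 = 0.0049383, 1/5 · 0.0625 = 0.0125, 1/5 · 0.098765 = 0.019753, 1/5 · 0.096451 = 0.01929; summing to 0.057253.
Hence P(r = 2 | data) = (0.0049383) / (0.057253) = 0.086253.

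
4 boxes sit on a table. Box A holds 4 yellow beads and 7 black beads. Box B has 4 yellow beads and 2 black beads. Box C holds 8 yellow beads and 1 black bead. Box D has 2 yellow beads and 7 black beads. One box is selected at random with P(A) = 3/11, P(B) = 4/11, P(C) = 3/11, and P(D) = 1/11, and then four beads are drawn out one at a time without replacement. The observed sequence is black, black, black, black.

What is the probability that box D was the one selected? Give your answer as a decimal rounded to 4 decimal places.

0.4661

For each hypothesis, P(data | H) works out to: P(data | box A) = (7/11)(6/10)(5/9)(4/8) = 0.10606; P(data | box B) = (2/6)(1/5)(0/4) = 0; P(data | box C) = (1/9)(0/8) = 0; P(data | box D) = (7/9)(6/8)(5/7)(4/6) = 0.27778.
The prior-weighted likelihoods are 3/11 · 0.10606 = 0.028926, 4/11 · 0 = 0, 3/11 · 0 = 0, 1/11 · 0.27778 = 0.025253; with total 0.054178.
So P(box D | data) = (0.025253) / (0.054178) = 0.4661.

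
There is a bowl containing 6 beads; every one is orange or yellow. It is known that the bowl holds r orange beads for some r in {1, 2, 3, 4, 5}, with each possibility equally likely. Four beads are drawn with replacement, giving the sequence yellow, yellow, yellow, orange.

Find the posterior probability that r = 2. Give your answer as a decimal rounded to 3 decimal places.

0.345

Under each hypothesis, the probability of the observed sequence is: P(data | r = 1) = (5/6)(5/6)(5/6)(1/6) = 0.096451; P(data | r = 2) = (4/6)(4/6)(4/6)(2/6) = 0.098765; P(data | r = 3) = (3/6)(3/6)(3/6)(3/6) = 0.0625; P(data | r = 4) = (2/6)(2/6)(2/6)(4/6) = 0.024691; P(data | r = 5) = (1/6)(1/6)(1/6)(5/6) = 0.003858.
The prior-weighted likelihoods are 1/5 · 0.096451 = 0.01929, 1/5 · 0.098765 = 0.019753, 1/5 · 0.0625 = 0.0125, 1/5 · 0.024691 = 0.0049383, 1/5 · 0.003858 = 0.0007716; summing to 0.057253.
So P(r = 2 | data) = (0.019753) / (0.057253) = 0.34501.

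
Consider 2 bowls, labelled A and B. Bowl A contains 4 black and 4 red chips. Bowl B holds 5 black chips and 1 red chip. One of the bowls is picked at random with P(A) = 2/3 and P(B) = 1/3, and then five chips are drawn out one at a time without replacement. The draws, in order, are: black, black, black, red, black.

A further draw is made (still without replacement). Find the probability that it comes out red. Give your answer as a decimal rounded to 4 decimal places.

0.1463

Under each hypothesis, the probability of the observed sequence is: P(data | bowl A) = (4/8)(3/7)(2/6)(4/5)(1/4) = 1/70; P(data | bowl B) = (5/6)(4/5)(3/4)(1/3)(2/2) = 1/6.
Multiplying each by its prior: 2/3 · 1/70 = 1/105, 1/3 · 1/6 = 1/18; with total 41/630.
The posterior is then P(bowl A | data) = 6/41, P(bowl B | data) = 35/41.
The predictive probability is P(red next | data) = (1)(6/41) + (0)(35/41) = 6/41.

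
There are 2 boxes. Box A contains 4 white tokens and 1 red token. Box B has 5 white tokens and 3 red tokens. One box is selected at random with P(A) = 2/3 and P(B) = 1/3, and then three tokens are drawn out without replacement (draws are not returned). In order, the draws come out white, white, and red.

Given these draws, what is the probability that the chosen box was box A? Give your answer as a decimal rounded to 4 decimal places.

0.6914

Under each hypothesis, the probability of the observed sequence is: P(data | box A) = (4/5)(3/4)(1/3) = 1/5; P(data | box B) = (5/8)(4/7)(3/6) = 5/28.
Multiplying each by its prior: 2/3 · 1/5 = 2/15, 1/3 · 5/28 = 5/84; with total 27/140.
Therefore the posterior P(box A | data) = (2/15) / (27/140) = 56/81.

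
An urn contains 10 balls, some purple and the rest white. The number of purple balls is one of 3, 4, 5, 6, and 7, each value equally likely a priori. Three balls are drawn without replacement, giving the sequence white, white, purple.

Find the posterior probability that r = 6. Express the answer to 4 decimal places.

0.1565

The likelihood of the observed sequence under each hypothesis: P(data | r = 3) = (7/10)(6/9)(3/8) = 7/40; P(data | r = 4) = (6/10)(5/9)(4/8) = 1/6; P(data | r = 5) = (5/10)(4/9)(5/8) = 5/36; P(data | r = 6) = (4/10)(3/9)(6/8) = 1/10; P(data | r = 7) = (3/10)(2/9)(7/8) = 7/120.
Weighting by the prior gives 1/5 · 7/40 = 7/200, 1/5 · 1/6 = 1/30, 1/5 · 5/36 = 1/36, 1/5 · 1/10 = 1/50, 1/5 · 7/120 = 7/600; with total 23/180.
Hence P(r = 6 | data) = (1/50) / (23/180) = 18/115.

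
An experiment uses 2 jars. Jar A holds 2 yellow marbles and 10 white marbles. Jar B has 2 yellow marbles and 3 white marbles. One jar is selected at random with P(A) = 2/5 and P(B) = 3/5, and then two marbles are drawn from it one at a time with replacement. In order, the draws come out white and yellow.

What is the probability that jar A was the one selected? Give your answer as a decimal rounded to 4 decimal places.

For each hypothesis, P(data | H) works out to: P(data | jar A) = (10/12)(2/12) = 0.13889; P(data | jar B) = (3/5)(2/5) = 0.24.
Multiplying each by its prior: 2/5 · 0.13889 = 0.055556, 3/5 · 0.24 = 0.144; with total 0.19956.
Hence P(jar A | data) = (0.055556) / (0.19956) = 0.2784.

0.2784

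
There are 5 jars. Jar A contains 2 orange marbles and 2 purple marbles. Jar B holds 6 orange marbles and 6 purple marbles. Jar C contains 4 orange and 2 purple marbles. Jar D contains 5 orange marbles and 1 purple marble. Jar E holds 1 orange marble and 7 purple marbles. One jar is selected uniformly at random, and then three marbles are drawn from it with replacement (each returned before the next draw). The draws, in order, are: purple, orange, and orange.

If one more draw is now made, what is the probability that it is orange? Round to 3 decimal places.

0.610

Under each hypothesis, the probability of the observed sequence is: P(data | jar A) = (2/4)(2/4)(2/4) = 0.125; P(data | jar B) = (6/12)(6/12)(6/12) = 0.125; P(data | jar C) = (2/6)(4/6)(4/6) = 0.14815; P(data | jar D) = (1/6)(5/6)(5/6) = 0.11574; P(data | jar E) = (7/8)(1/8)(1/8) = 0.013672.
The prior-weighted likelihoods are 1/5 · 0.125 = 0.025, 1/5 · 0.125 = 0.025, 1/5 · 0.14815 = 0.02963, 1/5 · 0.11574 = 0.023148, 1/5 · 0.013672 = 0.0027344; with total 0.10551.
The posterior is then P(jar A | data) = 0.23694, P(jar B | data) = 0.23694, P(jar C | data) = 0.28082, P(jar D | data) = 0.21939, P(jar E | data) = 0.025915.
The predictive probability is P(orange next | data) = (1/2)(0.23694) + (1/2)(0.23694) + (2/3)(0.28082) + (5/6)(0.21939) + (1/8)(0.025915) = 0.61021.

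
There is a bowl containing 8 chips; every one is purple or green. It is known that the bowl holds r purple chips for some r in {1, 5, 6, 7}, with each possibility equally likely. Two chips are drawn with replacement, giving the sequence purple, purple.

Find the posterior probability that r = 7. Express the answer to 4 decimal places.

Under each hypothesis, the probability of the observed sequence is: P(data | r = 1) = (1/8)(1/8) = 1/64; P(data | r = 5) = (5/8)(5/8) = 25/64; P(data | r = 6) = (6/8)(6/8) = 9/16; P(data | r = 7) = (7/8)(7/8) = 49/64.
The prior-weighted likelihoods are 1/4 · 1/64 = 1/256, 1/4 · 25/64 = 25/256, 1/4 · 9/16 = 9/64, 1/4 · 49/64 = 49/256; summing to 111/256.
So P(r = 7 | data) = (49/256) / (111/256) = 49/111.

0.4414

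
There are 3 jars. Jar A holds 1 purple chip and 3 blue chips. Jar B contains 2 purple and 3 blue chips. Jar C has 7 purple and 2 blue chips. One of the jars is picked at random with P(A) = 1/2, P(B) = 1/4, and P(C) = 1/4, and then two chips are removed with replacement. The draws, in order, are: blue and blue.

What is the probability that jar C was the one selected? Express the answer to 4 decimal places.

Compute the likelihood of the observed sequence for each case: P(data | jar A) = (3/4)(3/4) = 0.5625; P(data | jar B) = (3/5)(3/5) = 0.36; P(data | jar C) = (2/9)(2/9) = 0.049383.
Multiplying each by its prior: 1/2 · 0.5625 = 0.28125, 1/4 · 0.36 = 0.09, 1/4 · 0.049383 = 0.012346; summing to 0.3836.
Hence P(jar C | data) = (0.012346) / (0.3836) = 0.032184.

0.0322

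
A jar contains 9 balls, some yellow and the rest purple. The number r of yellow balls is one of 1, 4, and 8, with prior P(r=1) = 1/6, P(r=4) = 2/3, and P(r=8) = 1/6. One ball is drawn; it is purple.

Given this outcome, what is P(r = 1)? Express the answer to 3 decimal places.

0.276

Compute the likelihood of this draw for each case: P(data | r = 1) = (8/9) = 8/9; P(data | r = 4) = (5/9) = 5/9; P(data | r = 8) = (1/9) = 1/9.
Weighting by the prior gives 1/6 · 8/9 = 4/27, 2/3 · 5/9 = 10/27, 1/6 · 1/9 = 1/54; summing to 29/54.
So P(r = 1 | data) = (4/27) / (29/54) = 8/29.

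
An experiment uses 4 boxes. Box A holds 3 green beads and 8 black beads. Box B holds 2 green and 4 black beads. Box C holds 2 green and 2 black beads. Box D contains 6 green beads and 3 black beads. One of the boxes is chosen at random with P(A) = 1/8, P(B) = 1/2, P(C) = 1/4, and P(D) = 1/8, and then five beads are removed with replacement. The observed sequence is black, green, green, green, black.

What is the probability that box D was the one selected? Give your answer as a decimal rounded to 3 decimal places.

0.191

Under each hypothesis, the probability of the observed sequence is: P(data | box A) = (8/11)(3/11)(3/11)(3/11)(8/11) = 0.01073; P(data | box B) = (4/6)(2/6)(2/6)(2/6)(4/6) = 0.016461; P(data | box C) = (2/4)(2/4)(2/4)(2/4)(2/4) = 0.03125; P(data | box D) = (3/9)(6/9)(6/9)(6/9)(3/9) = 0.032922.
Weighting by the prior gives 1/8 · 0.01073 = 0.0013412, 1/2 · 0.016461 = 0.0082305, 1/4 · 0.03125 = 0.0078125, 1/8 · 0.032922 = 0.0041152; with total 0.021499.
So P(box D | data) = (0.0041152) / (0.021499) = 0.19141.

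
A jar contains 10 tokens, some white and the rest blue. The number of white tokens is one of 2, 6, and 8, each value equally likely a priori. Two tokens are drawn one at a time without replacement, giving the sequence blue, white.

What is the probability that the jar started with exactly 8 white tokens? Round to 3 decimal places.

The likelihood of the observed sequence under each hypothesis: P(data | r = 2) = (8/10)(2/9) = 8/45; P(data | r = 6) = (4/10)(6/9) = 4/15; P(data | r = 8) = (2/10)(8/9) = 8/45.
Weighting by the prior gives 1/3 · 8/45 = 8/135, 1/3 · 4/15 = 4/45, 1/3 · 8/45 = 8/135; summing to 28/135.
By Bayes' rule, P(r = 8 | data) = (8/135) / (28/135) = 2/7.

0.286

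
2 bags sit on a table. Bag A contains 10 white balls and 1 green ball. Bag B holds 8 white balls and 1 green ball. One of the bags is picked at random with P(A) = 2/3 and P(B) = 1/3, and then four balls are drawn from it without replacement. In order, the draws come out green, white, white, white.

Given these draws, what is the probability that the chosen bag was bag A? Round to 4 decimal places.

0.6207

Compute the likelihood of the observed sequence for each case: P(data | bag A) = (1/11)(10/10)(9/9)(8/8) = 1/11; P(data | bag B) = (1/9)(8/8)(7/7)(6/6) = 1/9.
Weighting by the prior gives 2/3 · 1/11 = 2/33, 1/3 · 1/9 = 1/27; summing to 29/297.
By Bayes' rule, P(bag A | data) = (2/33) / (29/297) = 18/29.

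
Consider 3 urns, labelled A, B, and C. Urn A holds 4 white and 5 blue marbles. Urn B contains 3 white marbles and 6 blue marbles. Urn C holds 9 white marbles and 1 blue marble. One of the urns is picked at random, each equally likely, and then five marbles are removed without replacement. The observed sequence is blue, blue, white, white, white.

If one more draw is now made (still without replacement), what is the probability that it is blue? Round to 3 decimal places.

Compute the likelihood of the observed sequence for each case: P(data | urn A) = (5/9)(4/8)(4/7)(3/6)(2/5) = 2/63; P(data | urn B) = (6/9)(5/8)(3/7)(2/6)(1/5) = 1/84; P(data | urn C) = (1/10)(0/9) = 0.
Weighting by the prior gives 1/3 · 2/63 = 2/189, 1/3 · 1/84 = 1/252, 1/3 · 0 = 0; these sum to 11/756.
Dividing through by the total gives posterior P(urn A | data) = 8/11, P(urn B | data) = 3/11, P(urn C | data) = 0.
So P(blue next | data) = Σ P(blue next | H) P(H | data) = (3/4)(8/11) + (1)(3/11) = 9/11.

0.818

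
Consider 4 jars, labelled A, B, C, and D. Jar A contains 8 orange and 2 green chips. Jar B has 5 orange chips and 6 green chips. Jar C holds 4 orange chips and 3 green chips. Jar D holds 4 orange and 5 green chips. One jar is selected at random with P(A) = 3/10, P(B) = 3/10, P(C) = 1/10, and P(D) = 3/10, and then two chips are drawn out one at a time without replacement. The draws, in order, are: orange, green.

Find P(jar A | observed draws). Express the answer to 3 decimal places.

0.216

Compute the likelihood of the observed sequence for each case: P(data | jar A) = (8/10)(2/9) = 0.17778; P(data | jar B) = (5/11)(6/10) = 0.27273; P(data | jar C) = (4/7)(3/6) = 0.28571; P(data | jar D) = (4/9)(5/8) = 0.27778.
Weighting by the prior gives 3/10 · 0.17778 = 0.053333, 3/10 · 0.27273 = 0.081818, 1/10 · 0.28571 = 0.028571, 3/10 · 0.27778 = 0.083333; with total 0.24706.
By Bayes' rule, P(jar A | data) = (0.053333) / (0.24706) = 0.21588.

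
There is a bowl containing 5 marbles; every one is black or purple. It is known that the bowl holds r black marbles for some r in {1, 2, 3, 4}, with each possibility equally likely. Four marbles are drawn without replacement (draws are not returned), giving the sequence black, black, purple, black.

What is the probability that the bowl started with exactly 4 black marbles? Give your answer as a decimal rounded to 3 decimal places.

0.667

Under each hypothesis, the probability of the observed sequence is: P(data | r = 1) = (1/5)(0/4) = 0; P(data | r = 2) = (2/5)(1/4)(3/3)(0/2) = 0; P(data | r = 3) = (3/5)(2/4)(2/3)(1/2) = 1/10; P(data | r = 4) = (4/5)(3/4)(1/3)(2/2) = 1/5.
The prior-weighted likelihoods are 1/4 · 0 = 0, 1/4 · 0 = 0, 1/4 · 1/10 = 1/40, 1/4 · 1/5 = 1/20; summing to 3/40.
Therefore the posterior P(r = 4 | data) = (1/20) / (3/40) = 2/3.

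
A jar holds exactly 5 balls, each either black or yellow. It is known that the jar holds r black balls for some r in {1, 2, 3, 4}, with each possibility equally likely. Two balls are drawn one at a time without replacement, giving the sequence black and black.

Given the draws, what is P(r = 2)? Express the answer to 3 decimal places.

The likelihood of the observed sequence under each hypothesis: P(data | r = 1) = (1/5)(0/4) = 0; P(data | r = 2) = (2/5)(1/4) = 1/10; P(data | r = 3) = (3/5)(2/4) = 3/10; P(data | r = 4) = (4/5)(3/4) = 3/5.
The prior-weighted likelihoods are 1/4 · 0 = 0, 1/4 · 1/10 = 1/40, 1/4 · 3/10 = 3/40, 1/4 · 3/5 = 3/20; these sum to 1/4.
By Bayes' rule, P(r = 2 | data) = (1/40) / (1/4) = 1/10.

0.100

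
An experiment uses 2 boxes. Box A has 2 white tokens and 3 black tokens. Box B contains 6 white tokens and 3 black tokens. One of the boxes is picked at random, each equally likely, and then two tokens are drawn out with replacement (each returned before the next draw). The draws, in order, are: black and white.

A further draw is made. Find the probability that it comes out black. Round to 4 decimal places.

Under each hypothesis, the probability of the observed sequence is: P(data | box A) = (3/5)(2/5) = 6/25; P(data | box B) = (3/9)(6/9) = 2/9.
Multiplying each by its prior: 1/2 · 6/25 = 3/25, 1/2 · 2/9 = 1/9; with total 52/225.
Dividing through by the total gives posterior P(box A | data) = 27/52, P(box B | data) = 25/52.
So P(black next | data) = Σ P(black next | H) P(H | data) = (3/5)(27/52) + (1/3)(25/52) = 92/195.

0.4718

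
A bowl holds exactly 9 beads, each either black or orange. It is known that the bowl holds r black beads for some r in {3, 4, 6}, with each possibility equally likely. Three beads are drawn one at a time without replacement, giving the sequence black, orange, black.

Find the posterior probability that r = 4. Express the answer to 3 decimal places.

0.323

Under each hypothesis, the probability of the observed sequence is: P(data | r = 3) = (3/9)(6/8)(2/7) = 1/14; P(data | r = 4) = (4/9)(5/8)(3/7) = 5/42; P(data | r = 6) = (6/9)(3/8)(5/7) = 5/28.
Weighting by the prior gives 1/3 · 1/14 = 1/42, 1/3 · 5/42 = 5/126, 1/3 · 5/28 = 5/84; summing to 31/252.
Hence P(r = 4 | data) = (5/126) / (31/252) = 10/31.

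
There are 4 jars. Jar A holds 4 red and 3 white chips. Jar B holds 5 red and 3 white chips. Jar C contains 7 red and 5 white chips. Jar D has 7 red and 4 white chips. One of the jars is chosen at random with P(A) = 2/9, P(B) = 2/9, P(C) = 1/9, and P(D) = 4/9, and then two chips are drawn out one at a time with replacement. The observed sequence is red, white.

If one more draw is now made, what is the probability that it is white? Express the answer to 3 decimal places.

0.387

Under each hypothesis, the probability of the observed sequence is: P(data | jar A) = (4/7)(3/7) = 0.2449; P(data | jar B) = (5/8)(3/8) = 0.23438; P(data | jar C) = (7/12)(5/12) = 0.24306; P(data | jar D) = (7/11)(4/11) = 0.2314.
Multiplying each by its prior: 2/9 · 0.2449 = 0.054422, 2/9 · 0.23438 = 0.052083, 1/9 · 0.24306 = 0.027006, 4/9 · 0.2314 = 0.10285; summing to 0.23636.
Dividing through by the total gives posterior P(jar A | data) = 0.23025, P(jar B | data) = 0.22036, P(jar C | data) = 0.11426, P(jar D | data) = 0.43513.
Averaging over the posterior, P(white next | data) = (3/7)(0.23025) + (3/8)(0.22036) + (5/12)(0.11426) + (4/11)(0.43513) = 0.38715.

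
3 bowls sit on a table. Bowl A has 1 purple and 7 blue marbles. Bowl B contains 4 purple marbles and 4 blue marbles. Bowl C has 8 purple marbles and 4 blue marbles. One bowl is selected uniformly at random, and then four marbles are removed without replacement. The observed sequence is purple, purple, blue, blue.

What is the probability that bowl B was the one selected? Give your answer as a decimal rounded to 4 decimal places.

The likelihood of the observed sequence under each hypothesis: P(data | bowl A) = (1/8)(0/7) = 0; P(data | bowl B) = (4/8)(3/7)(4/6)(3/5) = 0.085714; P(data | bowl C) = (8/12)(7/11)(4/10)(3/9) = 0.056566.
Weighting by the prior gives 1/3 · 0 = 0, 1/3 · 0.085714 = 0.028571, 1/3 · 0.056566 = 0.018855; these sum to 0.047427.
By Bayes' rule, P(bowl B | data) = (0.028571) / (0.047427) = 0.60243.

0.6024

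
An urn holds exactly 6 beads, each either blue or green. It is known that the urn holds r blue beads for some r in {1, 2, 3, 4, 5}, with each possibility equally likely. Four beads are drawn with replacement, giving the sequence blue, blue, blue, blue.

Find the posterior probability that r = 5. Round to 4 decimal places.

Under each hypothesis, the probability of the observed sequence is: P(data | r = 1) = (1/6)(1/6)(1/6)(1/6) = 0.0007716; P(data | r = 2) = (2/6)(2/6)(2/6)(2/6) = 0.012346; P(data | r = 3) = (3/6)(3/6)(3/6)(3/6) = 0.0625; P(data | r = 4) = (4/6)(4/6)(4/6)(4/6) = 0.19753; P(data | r = 5) = (5/6)(5/6)(5/6)(5/6) = 0.48225.
The prior-weighted likelihoods are 1/5 · 0.0007716 = 0.00015432, 1/5 · 0.012346 = 0.0024691, 1/5 · 0.0625 = 0.0125, 1/5 · 0.19753 = 0.039506, 1/5 · 0.48225 = 0.096451; summing to 0.15108.
Therefore the posterior P(r = 5 | data) = (0.096451) / (0.15108) = 0.63841.

0.6384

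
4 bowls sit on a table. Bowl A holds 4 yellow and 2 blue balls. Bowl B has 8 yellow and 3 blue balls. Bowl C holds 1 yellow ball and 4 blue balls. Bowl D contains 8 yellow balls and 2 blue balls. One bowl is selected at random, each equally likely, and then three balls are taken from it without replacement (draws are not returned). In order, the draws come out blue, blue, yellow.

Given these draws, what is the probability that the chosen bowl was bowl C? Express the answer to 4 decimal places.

0.5928

Compute the likelihood of the observed sequence for each case: P(data | bowl A) = (2/6)(1/5)(4/4) = 0.066667; P(data | bowl B) = (3/11)(2/10)(8/9) = 0.048485; P(data | bowl C) = (4/5)(3/4)(1/3) = 0.2; P(data | bowl D) = (2/10)(1/9)(8/8) = 0.022222.
Weighting by the prior gives 1/4 · 0.066667 = 0.016667, 1/4 · 0.048485 = 0.012121, 1/4 · 0.2 = 0.05, 1/4 · 0.022222 = 0.0055556; these sum to 0.084343.
By Bayes' rule, P(bowl C | data) = (0.05) / (0.084343) = 0.59281.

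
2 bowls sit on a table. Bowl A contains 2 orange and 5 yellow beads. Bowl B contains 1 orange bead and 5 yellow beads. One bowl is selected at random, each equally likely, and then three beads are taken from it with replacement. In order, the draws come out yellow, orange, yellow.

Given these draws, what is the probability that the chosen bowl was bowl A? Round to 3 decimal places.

0.557

For each hypothesis, P(data | H) works out to: P(data | bowl A) = (5/7)(2/7)(5/7) = 0.14577; P(data | bowl B) = (5/6)(1/6)(5/6) = 0.11574.
Weighting by the prior gives 1/2 · 0.14577 = 0.072886, 1/2 · 0.11574 = 0.05787; summing to 0.13076.
Hence P(bowl A | data) = (0.072886) / (0.13076) = 0.55742.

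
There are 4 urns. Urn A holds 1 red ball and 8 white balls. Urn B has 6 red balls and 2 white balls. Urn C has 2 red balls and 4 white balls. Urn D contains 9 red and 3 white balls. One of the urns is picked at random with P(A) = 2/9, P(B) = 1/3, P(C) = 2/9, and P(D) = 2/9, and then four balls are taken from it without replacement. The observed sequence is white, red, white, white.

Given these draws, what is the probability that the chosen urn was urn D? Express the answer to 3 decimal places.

0.018

For each hypothesis, P(data | H) works out to: P(data | urn A) = (8/9)(1/8)(7/7)(6/6) = 0.11111; P(data | urn B) = (2/8)(6/7)(1/6)(0/5) = 0; P(data | urn C) = (4/6)(2/5)(3/4)(2/3) = 0.13333; P(data | urn D) = (3/12)(9/11)(2/10)(1/9) = 0.0045455.
The prior-weighted likelihoods are 2/9 · 0.11111 = 0.024691, 1/3 · 0 = 0, 2/9 · 0.13333 = 0.02963, 2/9 · 0.0045455 = 0.0010101; summing to 0.055331.
Hence P(urn D | data) = (0.0010101) / (0.055331) = 0.018256.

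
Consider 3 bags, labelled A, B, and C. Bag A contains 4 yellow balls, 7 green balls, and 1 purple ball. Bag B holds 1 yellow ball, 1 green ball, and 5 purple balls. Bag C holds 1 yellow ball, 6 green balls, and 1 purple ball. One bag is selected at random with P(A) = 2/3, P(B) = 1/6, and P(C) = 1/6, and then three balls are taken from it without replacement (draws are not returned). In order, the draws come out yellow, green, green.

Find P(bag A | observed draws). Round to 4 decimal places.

The likelihood of the observed sequence under each hypothesis: P(data | bag A) = (4/12)(7/11)(6/10) = 0.12727; P(data | bag B) = (1/7)(1/6)(0/5) = 0; P(data | bag C) = (1/8)(6/7)(5/6) = 0.089286.
Multiplying each by its prior: 2/3 · 0.12727 = 0.084848, 1/6 · 0 = 0, 1/6 · 0.089286 = 0.014881; with total 0.099729.
By Bayes' rule, P(bag A | data) = (0.084848) / (0.099729) = 0.85079.

0.8508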